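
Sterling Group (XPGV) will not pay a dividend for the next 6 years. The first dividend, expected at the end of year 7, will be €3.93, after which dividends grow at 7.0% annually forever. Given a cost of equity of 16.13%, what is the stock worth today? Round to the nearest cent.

€17.55

Deferred-dividend DDM. At t=6 the remaining stream is a growing perpetuity with first payment D_7 = 3.93.
V_6 = D_7/(r−g) = 3.93/(0.1613−0.07) = 43.0449
P₀ = V_6/(1+r)^6 = 43.0449/(1+0.1613)^6 = 17.5491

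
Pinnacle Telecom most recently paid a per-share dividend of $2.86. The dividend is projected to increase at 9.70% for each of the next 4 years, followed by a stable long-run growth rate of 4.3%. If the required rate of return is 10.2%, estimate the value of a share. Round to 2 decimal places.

Two-stage DDM. Project D₁…D_4 at 0.097, terminal growth 0.043, discount at r = 0.102.
D_1 = 3.1374
D_2 = 3.4417
D_3 = 3.7756
D_4 = 4.1418
Terminal value at t=4: TV = D_5/(r−g) = 4.3199/(0.102−0.043) = 73.2192
P₀ = 3.1374/(1+0.102)^1 + 3.4417/(1+0.102)^2 + 3.7756/(1+0.102)^3 + 4.1418/(1+0.102)^4 + 73.2192/(1+0.102)^4 = 60.9584

$60.96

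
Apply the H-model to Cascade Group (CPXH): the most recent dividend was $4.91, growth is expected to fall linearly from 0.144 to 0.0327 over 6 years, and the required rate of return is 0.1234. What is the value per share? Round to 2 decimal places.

$73.98

H-model: P₀ = D₀[(1+g_L) + H(g_S−g_L)]/(r−g_L), with H = 6/2 = 3.
P₀ = 4.91 × [(1+0.0327) + 3×(0.144−0.0327)] / (0.1234−0.0327)
   = 4.91 × 1.3666 / 0.0907 = 73.9802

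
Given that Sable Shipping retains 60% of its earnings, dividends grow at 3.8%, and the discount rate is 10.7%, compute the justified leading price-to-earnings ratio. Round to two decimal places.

5.80

Payout ratio b = 1 − 0.60 = 0.40.
Justified leading P/E = b/(r−g) = 0.40/(0.107−0.038) = 5.7971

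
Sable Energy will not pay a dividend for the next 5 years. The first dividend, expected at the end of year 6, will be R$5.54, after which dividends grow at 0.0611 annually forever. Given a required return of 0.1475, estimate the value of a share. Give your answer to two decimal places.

Deferred-dividend DDM. At t=5 the remaining stream is a growing perpetuity with first payment D_6 = 5.54.
V_5 = D_6/(r−g) = 5.54/(0.1475−0.0611) = 64.1204
P₀ = V_5/(1+r)^5 = 64.1204/(1+0.1475)^5 = 32.2279

R$32.23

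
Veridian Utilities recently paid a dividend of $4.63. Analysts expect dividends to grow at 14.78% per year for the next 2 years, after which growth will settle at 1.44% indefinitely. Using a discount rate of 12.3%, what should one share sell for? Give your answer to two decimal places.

Two-stage DDM. Project D₁…D_2 at 0.1478, terminal growth 0.0144, discount at r = 0.123.
D_1 = 5.3143
D_2 = 6.0998
Terminal value at t=2: TV = D_3/(r−g) = 6.1876/(0.123−0.0144) = 56.9761
P₀ = 5.3143/(1+0.123)^1 + 6.0998/(1+0.123)^2 + 56.9761/(1+0.123)^2 = 54.7477

$54.75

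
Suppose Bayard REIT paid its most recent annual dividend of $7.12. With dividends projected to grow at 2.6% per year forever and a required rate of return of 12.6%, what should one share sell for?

$73.05

Gordon growth model: P₀ = D₁/(r − g). D₁ = 7.12 × (1 + 0.026) = 7.3051.
P₀ = 7.3051 / (0.126 − 0.026) = 7.3051 / 0.1 = 73.0512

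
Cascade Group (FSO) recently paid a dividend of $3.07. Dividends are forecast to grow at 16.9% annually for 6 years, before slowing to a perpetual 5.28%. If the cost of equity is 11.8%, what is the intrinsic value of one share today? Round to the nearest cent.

$86.38

Two-stage DDM. Project D₁…D_6 at 0.169, terminal growth 0.0528, discount at r = 0.118.
D_1 = 3.5888
D_2 = 4.1953
D_3 = 4.9044
D_4 = 5.7332
D_5 = 6.7021
D_6 = 7.8348
Terminal value at t=6: TV = D_7/(r−g) = 8.2484/(0.118−0.0528) = 126.5097
P₀ = 3.5888/(1+0.118)^1 + 4.1953/(1+0.118)^2 + 4.9044/(1+0.118)^3 + 5.7332/(1+0.118)^4 + 6.7021/(1+0.118)^5 + 7.8348/(1+0.118)^6 + 126.5097/(1+0.118)^6 = 86.3798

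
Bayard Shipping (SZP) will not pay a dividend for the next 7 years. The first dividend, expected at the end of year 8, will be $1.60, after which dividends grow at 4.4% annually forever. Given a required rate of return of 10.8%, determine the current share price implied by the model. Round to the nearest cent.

Deferred-dividend DDM. At t=7 the remaining stream is a growing perpetuity with first payment D_8 = 1.60.
V_7 = D_8/(r−g) = 1.60/(0.108−0.044) = 25.0000
P₀ = V_7/(1+r)^7 = 25.0000/(1+0.108)^7 = 12.1944

$12.19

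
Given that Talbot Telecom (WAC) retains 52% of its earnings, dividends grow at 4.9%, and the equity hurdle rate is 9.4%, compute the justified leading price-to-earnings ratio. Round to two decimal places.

Payout ratio b = 1 − 0.52 = 0.48.
Justified leading P/E = b/(r−g) = 0.48/(0.094−0.049) = 10.6667

10.67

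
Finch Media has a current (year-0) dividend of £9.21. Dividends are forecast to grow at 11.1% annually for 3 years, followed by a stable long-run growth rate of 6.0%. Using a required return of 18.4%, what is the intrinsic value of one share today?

£89.41

Two-stage DDM. Project D₁…D_3 at 0.111, terminal growth 0.06, discount at r = 0.184.
D_1 = 10.2323
D_2 = 11.3681
D_3 = 12.6300
Terminal value at t=3: TV = D_4/(r−g) = 13.3878/(0.184−0.06) = 107.9657
P₀ = 10.2323/(1+0.184)^1 + 11.3681/(1+0.184)^2 + 12.6300/(1+0.184)^3 + 107.9657/(1+0.184)^3 = 89.4083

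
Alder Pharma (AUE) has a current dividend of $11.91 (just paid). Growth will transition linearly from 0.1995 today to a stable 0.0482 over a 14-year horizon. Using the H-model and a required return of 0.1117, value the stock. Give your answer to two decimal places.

$395.24

H-model: P₀ = D₀[(1+g_L) + H(g_S−g_L)]/(r−g_L), with H = 14/2 = 7.
P₀ = 11.91 × [(1+0.0482) + 7×(0.1995−0.0482)] / (0.1117−0.0482)
   = 11.91 × 2.1073 / 0.0635 = 395.2432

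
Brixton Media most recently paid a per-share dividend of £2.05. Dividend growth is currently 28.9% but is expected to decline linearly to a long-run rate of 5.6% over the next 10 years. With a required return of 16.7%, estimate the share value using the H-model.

H-model: P₀ = D₀[(1+g_L) + H(g_S−g_L)]/(r−g_L), with H = 10/2 = 5.
P₀ = 2.05 × [(1+0.056) + 5×(0.289−0.056)] / (0.167−0.056)
   = 2.05 × 2.2210 / 0.111 = 41.0185

£41.02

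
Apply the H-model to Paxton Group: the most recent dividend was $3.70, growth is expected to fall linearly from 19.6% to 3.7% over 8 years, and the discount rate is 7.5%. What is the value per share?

$162.90

H-model: P₀ = D₀[(1+g_L) + H(g_S−g_L)]/(r−g_L), with H = 8/2 = 4.
P₀ = 3.70 × [(1+0.037) + 4×(0.196−0.037)] / (0.075−0.037)
   = 3.70 × 1.6730 / 0.038 = 162.8974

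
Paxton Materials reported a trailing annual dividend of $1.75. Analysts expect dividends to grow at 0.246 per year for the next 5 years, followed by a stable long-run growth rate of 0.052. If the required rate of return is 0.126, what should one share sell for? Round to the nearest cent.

$53.26

Two-stage DDM. Project D₁…D_5 at 0.246, terminal growth 0.052, discount at r = 0.126.
D_1 = 2.1805
D_2 = 2.7169
D_3 = 3.3853
D_4 = 4.2180
D_5 = 5.2557
Terminal value at t=5: TV = D_6/(r−g) = 5.5290/(0.126−0.052) = 74.7158
P₀ = 2.1805/(1+0.126)^1 + 2.7169/(1+0.126)^2 + 3.3853/(1+0.126)^3 + 4.2180/(1+0.126)^4 + 5.2557/(1+0.126)^5 + 74.7158/(1+0.126)^5 = 53.2563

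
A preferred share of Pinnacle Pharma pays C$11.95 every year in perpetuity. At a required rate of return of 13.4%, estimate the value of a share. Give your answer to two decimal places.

C$89.18

Zero-growth DDM (perpetuity): P₀ = D/r = 11.95 / 0.134 = 89.1791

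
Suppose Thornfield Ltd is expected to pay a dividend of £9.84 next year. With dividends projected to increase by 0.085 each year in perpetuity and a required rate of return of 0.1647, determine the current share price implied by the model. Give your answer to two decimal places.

Gordon growth model: P₀ = D₁/(r − g), with D₁ = 9.84 given directly.
P₀ = 9.8400 / (0.1647 − 0.085) = 9.8400 / 0.0797 = 123.4630

£123.46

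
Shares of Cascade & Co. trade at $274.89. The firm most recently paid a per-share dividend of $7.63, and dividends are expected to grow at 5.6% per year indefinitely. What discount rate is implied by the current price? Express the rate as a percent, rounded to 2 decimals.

Rearranging the constant-growth DDM: r = D₁/P₀ + g.
D₁ = 7.63 × (1 + 0.056) = 8.0573.
r = 8.0573 / 274.89 + 0.056 = 0.02931 + 0.056 = 0.08531

8.53%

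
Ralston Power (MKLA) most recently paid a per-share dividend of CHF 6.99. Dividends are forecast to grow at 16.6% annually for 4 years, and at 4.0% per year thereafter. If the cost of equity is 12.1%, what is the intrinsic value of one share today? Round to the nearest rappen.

CHF 135.93

Two-stage DDM. Project D₁…D_4 at 0.166, terminal growth 0.04, discount at r = 0.121.
D_1 = 8.1503
D_2 = 9.5033
D_3 = 11.0808
D_4 = 12.9203
Terminal value at t=4: TV = D_5/(r−g) = 13.4371/(0.121−0.04) = 165.8898
P₀ = 8.1503/(1+0.121)^1 + 9.5033/(1+0.121)^2 + 11.0808/(1+0.121)^3 + 12.9203/(1+0.121)^4 + 165.8898/(1+0.121)^4 = 135.9312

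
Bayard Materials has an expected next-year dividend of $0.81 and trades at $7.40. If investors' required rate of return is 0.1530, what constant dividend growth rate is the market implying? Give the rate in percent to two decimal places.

From P₀ = D₁/(r − g), the implied growth is g = r − D₁/P₀.
g = 0.153 − 0.81/7.40 = 0.153 − 0.10946 = 0.04354

4.35%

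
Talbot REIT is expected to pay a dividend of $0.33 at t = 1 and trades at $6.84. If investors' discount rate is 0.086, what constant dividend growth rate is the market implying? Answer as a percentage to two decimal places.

3.78%

From P₀ = D₁/(r − g), the implied growth is g = r − D₁/P₀.
g = 0.086 − 0.33/6.84 = 0.086 − 0.04825 = 0.03775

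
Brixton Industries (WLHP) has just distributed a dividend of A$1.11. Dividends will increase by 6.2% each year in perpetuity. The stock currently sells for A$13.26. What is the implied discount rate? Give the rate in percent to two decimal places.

15.09%

Rearranging the constant-growth DDM: r = D₁/P₀ + g.
D₁ = 1.11 × (1 + 0.062) = 1.1788.
r = 1.1788 / 13.26 + 0.062 = 0.08890 + 0.062 = 0.15090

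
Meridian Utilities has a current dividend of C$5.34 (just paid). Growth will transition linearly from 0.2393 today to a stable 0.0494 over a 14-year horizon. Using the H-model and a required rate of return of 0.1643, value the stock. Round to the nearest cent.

H-model: P₀ = D₀[(1+g_L) + H(g_S−g_L)]/(r−g_L), with H = 14/2 = 7.
P₀ = 5.34 × [(1+0.0494) + 7×(0.2393−0.0494)] / (0.1643−0.0494)
   = 5.34 × 2.3787 / 0.1149 = 110.5505

C$110.55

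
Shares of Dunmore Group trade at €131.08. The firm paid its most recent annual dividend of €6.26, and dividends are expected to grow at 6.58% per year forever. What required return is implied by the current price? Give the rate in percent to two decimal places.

Rearranging the constant-growth DDM: r = D₁/P₀ + g.
D₁ = 6.26 × (1 + 0.0658) = 6.6719.
r = 6.6719 / 131.08 + 0.0658 = 0.05090 + 0.0658 = 0.11670

11.67%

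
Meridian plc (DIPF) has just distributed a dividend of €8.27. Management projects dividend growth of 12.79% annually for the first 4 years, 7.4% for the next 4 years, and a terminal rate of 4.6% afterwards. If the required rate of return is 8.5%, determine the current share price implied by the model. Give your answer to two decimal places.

Three-stage DDM. Project D₁…D_8; terminal Gordon value at t=8 with g = 0.046; discount at r = 0.085.
D_1 = 9.3277
D_2 = 10.5208
D_3 = 11.8664
D_4 = 13.3841
D_5 = 14.3745
D_6 = 15.4382
D_7 = 16.5806
D_8 = 17.8076
TV_8 = 18.6267/(0.085−0.046) = 477.6086
P₀ = Σ Dₜ/(1+r)ᵗ + TV_8/(1+r)^8 = 322.8191

€322.82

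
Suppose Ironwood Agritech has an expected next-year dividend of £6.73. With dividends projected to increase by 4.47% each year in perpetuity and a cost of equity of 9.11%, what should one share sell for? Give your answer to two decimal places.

Gordon growth model: P₀ = D₁/(r − g), with D₁ = 6.73 given directly.
P₀ = 6.7300 / (0.0911 − 0.0447) = 6.7300 / 0.0464 = 145.0431

£145.04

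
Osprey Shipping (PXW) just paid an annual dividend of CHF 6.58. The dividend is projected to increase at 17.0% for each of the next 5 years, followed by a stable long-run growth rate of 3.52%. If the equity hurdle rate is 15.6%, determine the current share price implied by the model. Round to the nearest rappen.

CHF 94.00

Two-stage DDM. Project D₁…D_5 at 0.17, terminal growth 0.0352, discount at r = 0.156.
D_1 = 7.6986
D_2 = 9.0074
D_3 = 10.5386
D_4 = 12.3302
D_5 = 14.4263
Terminal value at t=5: TV = D_6/(r−g) = 14.9341/(0.156−0.0352) = 123.6268
P₀ = 7.6986/(1+0.156)^1 + 9.0074/(1+0.156)^2 + 10.5386/(1+0.156)^3 + 12.3302/(1+0.156)^4 + 14.4263/(1+0.156)^5 + 123.6268/(1+0.156)^5 = 94.0005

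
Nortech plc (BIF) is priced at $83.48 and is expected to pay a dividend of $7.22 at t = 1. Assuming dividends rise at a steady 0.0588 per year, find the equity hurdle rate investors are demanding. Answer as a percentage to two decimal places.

14.53%

Rearranging the constant-growth DDM: r = D₁/P₀ + g.
r = 7.2200 / 83.48 + 0.0588 = 0.08649 + 0.0588 = 0.14529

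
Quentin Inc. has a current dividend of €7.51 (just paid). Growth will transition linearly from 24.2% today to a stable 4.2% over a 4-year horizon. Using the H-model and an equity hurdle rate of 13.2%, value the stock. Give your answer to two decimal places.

H-model: P₀ = D₀[(1+g_L) + H(g_S−g_L)]/(r−g_L), with H = 4/2 = 2.
P₀ = 7.51 × [(1+0.042) + 2×(0.242−0.042)] / (0.132−0.042)
   = 7.51 × 1.4420 / 0.09 = 120.3269

€120.33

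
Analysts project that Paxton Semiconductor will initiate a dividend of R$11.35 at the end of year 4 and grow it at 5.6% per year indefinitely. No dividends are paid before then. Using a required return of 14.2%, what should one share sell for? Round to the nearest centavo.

R$88.61

Deferred-dividend DDM. At t=3 the remaining stream is a growing perpetuity with first payment D_4 = 11.35.
V_3 = D_4/(r−g) = 11.35/(0.142−0.056) = 131.9767
P₀ = V_3/(1+r)^3 = 131.9767/(1+0.142)^3 = 88.6133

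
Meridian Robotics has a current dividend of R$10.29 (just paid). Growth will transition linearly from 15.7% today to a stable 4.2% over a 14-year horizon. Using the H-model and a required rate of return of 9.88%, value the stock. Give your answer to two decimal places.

R$334.61

H-model: P₀ = D₀[(1+g_L) + H(g_S−g_L)]/(r−g_L), with H = 14/2 = 7.
P₀ = 10.29 × [(1+0.042) + 7×(0.157−0.042)] / (0.0988−0.042)
   = 10.29 × 1.8470 / 0.0568 = 334.6062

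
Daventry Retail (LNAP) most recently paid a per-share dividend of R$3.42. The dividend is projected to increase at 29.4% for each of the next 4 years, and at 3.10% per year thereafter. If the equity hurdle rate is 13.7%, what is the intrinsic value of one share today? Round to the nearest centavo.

Two-stage DDM. Project D₁…D_4 at 0.294, terminal growth 0.031, discount at r = 0.137.
D_1 = 4.4255
D_2 = 5.7266
D_3 = 7.4102
D_4 = 9.5888
Terminal value at t=4: TV = D_5/(r−g) = 9.8860/(0.137−0.031) = 93.2644
P₀ = 4.4255/(1+0.137)^1 + 5.7266/(1+0.137)^2 + 7.4102/(1+0.137)^3 + 9.5888/(1+0.137)^4 + 93.2644/(1+0.137)^4 = 74.9059

R$74.91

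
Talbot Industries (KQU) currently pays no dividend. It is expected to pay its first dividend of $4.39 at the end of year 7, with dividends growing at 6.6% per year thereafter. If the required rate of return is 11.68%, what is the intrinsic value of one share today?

$44.54

Deferred-dividend DDM. At t=6 the remaining stream is a growing perpetuity with first payment D_7 = 4.39.
V_6 = D_7/(r−g) = 4.39/(0.1168−0.066) = 86.4173
P₀ = V_6/(1+r)^6 = 86.4173/(1+0.1168)^6 = 44.5398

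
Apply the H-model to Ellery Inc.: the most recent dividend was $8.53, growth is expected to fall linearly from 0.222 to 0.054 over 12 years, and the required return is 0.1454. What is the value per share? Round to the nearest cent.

$192.44

H-model: P₀ = D₀[(1+g_L) + H(g_S−g_L)]/(r−g_L), with H = 12/2 = 6.
P₀ = 8.53 × [(1+0.054) + 6×(0.222−0.054)] / (0.1454−0.054)
   = 8.53 × 2.0620 / 0.0914 = 192.4383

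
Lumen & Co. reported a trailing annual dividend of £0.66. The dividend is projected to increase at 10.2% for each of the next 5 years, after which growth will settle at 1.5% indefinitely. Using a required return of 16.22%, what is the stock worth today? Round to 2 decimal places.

£6.31

Two-stage DDM. Project D₁…D_5 at 0.102, terminal growth 0.015, discount at r = 0.1622.
D_1 = 0.7273
D_2 = 0.8015
D_3 = 0.8833
D_4 = 0.9734
D_5 = 1.0726
Terminal value at t=5: TV = D_6/(r−g) = 1.0887/(0.1622−0.015) = 7.3962
P₀ = 0.7273/(1+0.1622)^1 + 0.8015/(1+0.1622)^2 + 0.8833/(1+0.1622)^3 + 0.9734/(1+0.1622)^4 + 1.0726/(1+0.1622)^5 + 7.3962/(1+0.1622)^5 = 6.3095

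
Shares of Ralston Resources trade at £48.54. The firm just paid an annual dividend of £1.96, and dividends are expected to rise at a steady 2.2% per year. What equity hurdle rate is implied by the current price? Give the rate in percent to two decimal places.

Rearranging the constant-growth DDM: r = D₁/P₀ + g.
D₁ = 1.96 × (1 + 0.022) = 2.0031.
r = 2.0031 / 48.54 + 0.022 = 0.04127 + 0.022 = 0.06327

6.33%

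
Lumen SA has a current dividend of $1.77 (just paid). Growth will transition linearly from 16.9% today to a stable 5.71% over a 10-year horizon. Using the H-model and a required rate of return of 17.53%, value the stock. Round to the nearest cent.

H-model: P₀ = D₀[(1+g_L) + H(g_S−g_L)]/(r−g_L), with H = 10/2 = 5.
P₀ = 1.77 × [(1+0.0571) + 5×(0.169−0.0571)] / (0.1753−0.0571)
   = 1.77 × 1.6166 / 0.1182 = 24.2080

$24.21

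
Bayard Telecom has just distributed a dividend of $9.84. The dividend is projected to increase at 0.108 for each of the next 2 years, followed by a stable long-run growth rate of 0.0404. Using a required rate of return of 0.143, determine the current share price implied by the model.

Two-stage DDM. Project D₁…D_2 at 0.108, terminal growth 0.0404, discount at r = 0.143.
D_1 = 10.9027
D_2 = 12.0802
Terminal value at t=2: TV = D_3/(r−g) = 12.5683/(0.143−0.0404) = 122.4976
P₀ = 10.9027/(1+0.143)^1 + 12.0802/(1+0.143)^2 + 122.4976/(1+0.143)^2 = 112.5491

$112.55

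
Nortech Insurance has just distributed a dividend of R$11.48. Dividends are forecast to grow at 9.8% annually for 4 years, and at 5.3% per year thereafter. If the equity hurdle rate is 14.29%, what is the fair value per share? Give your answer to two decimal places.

R$156.13

Two-stage DDM. Project D₁…D_4 at 0.098, terminal growth 0.053, discount at r = 0.1429.
D_1 = 12.6050
D_2 = 13.8403
D_3 = 15.1967
D_4 = 16.6860
Terminal value at t=4: TV = D_5/(r−g) = 17.5703/(0.1429−0.053) = 195.4429
P₀ = 12.6050/(1+0.1429)^1 + 13.8403/(1+0.1429)^2 + 15.1967/(1+0.1429)^3 + 16.6860/(1+0.1429)^4 + 195.4429/(1+0.1429)^4 = 156.1316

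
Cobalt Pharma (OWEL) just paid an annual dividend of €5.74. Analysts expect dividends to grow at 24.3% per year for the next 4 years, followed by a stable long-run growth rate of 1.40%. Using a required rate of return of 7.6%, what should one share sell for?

Two-stage DDM. Project D₁…D_4 at 0.243, terminal growth 0.014, discount at r = 0.076.
D_1 = 7.1348
D_2 = 8.8686
D_3 = 11.0236
D_4 = 13.7024
Terminal value at t=4: TV = D_5/(r−g) = 13.8942/(0.076−0.014) = 224.1004
P₀ = 7.1348/(1+0.076)^1 + 8.8686/(1+0.076)^2 + 11.0236/(1+0.076)^3 + 13.7024/(1+0.076)^4 + 224.1004/(1+0.076)^4 = 200.5456

€200.55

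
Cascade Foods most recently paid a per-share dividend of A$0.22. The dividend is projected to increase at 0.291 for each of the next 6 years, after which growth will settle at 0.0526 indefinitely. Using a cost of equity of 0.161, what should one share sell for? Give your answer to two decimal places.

Two-stage DDM. Project D₁…D_6 at 0.291, terminal growth 0.0526, discount at r = 0.161.
D_1 = 0.2840
D_2 = 0.3667
D_3 = 0.4734
D_4 = 0.6111
D_5 = 0.7890
D_6 = 1.0185
Terminal value at t=6: TV = D_7/(r−g) = 1.0721/(0.161−0.0526) = 9.8904
P₀ = 0.2840/(1+0.161)^1 + 0.3667/(1+0.161)^2 + 0.4734/(1+0.161)^3 + 0.6111/(1+0.161)^4 + 0.7890/(1+0.161)^5 + 1.0185/(1+0.161)^6 + 9.8904/(1+0.161)^6 = 5.9839

A$5.98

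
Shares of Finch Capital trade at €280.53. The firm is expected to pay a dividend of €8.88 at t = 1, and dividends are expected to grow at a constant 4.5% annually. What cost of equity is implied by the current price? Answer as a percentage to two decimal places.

Rearranging the constant-growth DDM: r = D₁/P₀ + g.
r = 8.8800 / 280.53 + 0.045 = 0.03165 + 0.045 = 0.07665

7.67%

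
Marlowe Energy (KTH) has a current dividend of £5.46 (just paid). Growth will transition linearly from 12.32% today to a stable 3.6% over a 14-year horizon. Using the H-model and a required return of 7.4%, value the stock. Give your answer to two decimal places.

H-model: P₀ = D₀[(1+g_L) + H(g_S−g_L)]/(r−g_L), with H = 14/2 = 7.
P₀ = 5.46 × [(1+0.036) + 7×(0.1232−0.036)] / (0.074−0.036)
   = 5.46 × 1.6464 / 0.038 = 236.5617

£236.56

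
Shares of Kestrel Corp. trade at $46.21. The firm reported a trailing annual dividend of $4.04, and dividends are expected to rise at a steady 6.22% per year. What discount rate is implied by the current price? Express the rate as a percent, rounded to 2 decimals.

15.51%

Rearranging the constant-growth DDM: r = D₁/P₀ + g.
D₁ = 4.04 × (1 + 0.0622) = 4.2913.
r = 4.2913 / 46.21 + 0.0622 = 0.09286 + 0.0622 = 0.15506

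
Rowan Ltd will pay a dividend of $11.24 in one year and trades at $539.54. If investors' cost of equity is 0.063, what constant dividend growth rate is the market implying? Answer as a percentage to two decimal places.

From P₀ = D₁/(r − g), the implied growth is g = r − D₁/P₀.
g = 0.063 − 11.24/539.54 = 0.063 − 0.02083 = 0.04217

4.22%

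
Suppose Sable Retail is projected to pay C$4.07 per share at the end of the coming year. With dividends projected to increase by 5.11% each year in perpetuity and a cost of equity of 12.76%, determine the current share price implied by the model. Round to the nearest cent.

C$53.20

Gordon growth model: P₀ = D₁/(r − g), with D₁ = 4.07 given directly.
P₀ = 4.0700 / (0.1276 − 0.0511) = 4.0700 / 0.0765 = 53.2026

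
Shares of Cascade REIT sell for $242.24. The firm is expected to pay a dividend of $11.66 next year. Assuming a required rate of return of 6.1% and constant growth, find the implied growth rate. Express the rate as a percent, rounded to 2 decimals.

1.29%

From P₀ = D₁/(r − g), the implied growth is g = r − D₁/P₀.
g = 0.061 − 11.66/242.24 = 0.061 − 0.04813 = 0.01287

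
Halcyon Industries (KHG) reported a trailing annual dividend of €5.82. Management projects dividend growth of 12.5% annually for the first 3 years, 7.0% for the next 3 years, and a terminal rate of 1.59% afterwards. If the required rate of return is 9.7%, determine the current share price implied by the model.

Three-stage DDM. Project D₁…D_6; terminal Gordon value at t=6 with g = 0.0159; discount at r = 0.097.
D_1 = 6.5475
D_2 = 7.3659
D_3 = 8.2867
D_4 = 8.8667
D_5 = 9.4874
D_6 = 10.1515
TV_6 = 10.3129/(0.097−0.0159) = 127.1634
P₀ = Σ Dₜ/(1+r)ᵗ + TV_6/(1+r)^6 = 109.2524

€109.25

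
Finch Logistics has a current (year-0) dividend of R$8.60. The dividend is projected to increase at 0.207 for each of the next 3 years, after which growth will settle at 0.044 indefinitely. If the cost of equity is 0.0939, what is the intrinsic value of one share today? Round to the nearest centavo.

R$273.22

Two-stage DDM. Project D₁…D_3 at 0.207, terminal growth 0.044, discount at r = 0.0939.
D_1 = 10.3802
D_2 = 12.5289
D_3 = 15.1224
Terminal value at t=3: TV = D_4/(r−g) = 15.7878/(0.0939−0.044) = 316.3882
P₀ = 10.3802/(1+0.0939)^1 + 12.5289/(1+0.0939)^2 + 15.1224/(1+0.0939)^3 + 316.3882/(1+0.0939)^3 = 273.2182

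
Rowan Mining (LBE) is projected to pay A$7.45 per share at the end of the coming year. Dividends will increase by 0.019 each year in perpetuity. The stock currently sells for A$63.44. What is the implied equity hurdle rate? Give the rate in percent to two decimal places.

13.64%

Rearranging the constant-growth DDM: r = D₁/P₀ + g.
r = 7.4500 / 63.44 + 0.019 = 0.11743 + 0.019 = 0.13643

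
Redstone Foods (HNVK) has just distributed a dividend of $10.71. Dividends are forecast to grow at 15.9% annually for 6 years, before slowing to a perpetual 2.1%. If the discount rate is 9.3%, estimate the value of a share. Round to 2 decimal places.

$295.20

Two-stage DDM. Project D₁…D_6 at 0.159, terminal growth 0.021, discount at r = 0.093.
D_1 = 12.4129
D_2 = 14.3865
D_3 = 16.6740
D_4 = 19.3252
D_5 = 22.3979
D_6 = 25.9591
Terminal value at t=6: TV = D_7/(r−g) = 26.5043/(0.093−0.021) = 368.1148
P₀ = 12.4129/(1+0.093)^1 + 14.3865/(1+0.093)^2 + 16.6740/(1+0.093)^3 + 19.3252/(1+0.093)^4 + 22.3979/(1+0.093)^5 + 25.9591/(1+0.093)^6 + 368.1148/(1+0.093)^6 = 295.1982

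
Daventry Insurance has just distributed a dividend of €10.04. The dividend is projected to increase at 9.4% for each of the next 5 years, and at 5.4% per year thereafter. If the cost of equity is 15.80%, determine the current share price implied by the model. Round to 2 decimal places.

€119.04

Two-stage DDM. Project D₁…D_5 at 0.094, terminal growth 0.054, discount at r = 0.158.
D_1 = 10.9838
D_2 = 12.0162
D_3 = 13.1458
D_4 = 14.3815
D_5 = 15.7333
Terminal value at t=5: TV = D_6/(r−g) = 16.5829/(0.158−0.054) = 159.4511
P₀ = 10.9838/(1+0.158)^1 + 12.0162/(1+0.158)^2 + 13.1458/(1+0.158)^3 + 14.3815/(1+0.158)^4 + 15.7333/(1+0.158)^5 + 159.4511/(1+0.158)^5 = 119.0398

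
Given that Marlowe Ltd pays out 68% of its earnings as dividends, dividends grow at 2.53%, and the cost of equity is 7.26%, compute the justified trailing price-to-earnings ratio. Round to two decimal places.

Justified trailing P/E = b(1+g)/(r−g) = 0.68×(1+0.0253)/(0.0726−0.0253) = 14.7400

14.74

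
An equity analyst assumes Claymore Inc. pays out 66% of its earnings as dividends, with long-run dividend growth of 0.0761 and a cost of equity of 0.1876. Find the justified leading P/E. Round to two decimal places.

5.92

Justified leading P/E = b/(r−g) = 0.66/(0.1876−0.0761) = 5.9193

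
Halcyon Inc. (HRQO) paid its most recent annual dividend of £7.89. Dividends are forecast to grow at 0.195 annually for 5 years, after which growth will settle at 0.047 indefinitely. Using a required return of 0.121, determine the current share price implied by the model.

£201.66

Two-stage DDM. Project D₁…D_5 at 0.195, terminal growth 0.047, discount at r = 0.121.
D_1 = 9.4285
D_2 = 11.2671
D_3 = 13.4642
D_4 = 16.0897
D_5 = 19.2272
Terminal value at t=5: TV = D_6/(r−g) = 20.1309/(0.121−0.047) = 272.0392
P₀ = 9.4285/(1+0.121)^1 + 11.2671/(1+0.121)^2 + 13.4642/(1+0.121)^3 + 16.0897/(1+0.121)^4 + 19.2272/(1+0.121)^5 + 272.0392/(1+0.121)^5 = 201.6602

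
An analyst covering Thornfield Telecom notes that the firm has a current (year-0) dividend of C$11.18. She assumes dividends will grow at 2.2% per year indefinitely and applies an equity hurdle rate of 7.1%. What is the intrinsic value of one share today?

C$233.18

Gordon growth model: P₀ = D₁/(r − g). D₁ = 11.18 × (1 + 0.022) = 11.4260.
P₀ = 11.4260 / (0.071 − 0.022) = 11.4260 / 0.049 = 233.1829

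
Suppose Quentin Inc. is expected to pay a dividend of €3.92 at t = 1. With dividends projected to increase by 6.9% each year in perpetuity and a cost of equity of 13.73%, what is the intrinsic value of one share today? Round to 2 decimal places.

€57.39

Gordon growth model: P₀ = D₁/(r − g), with D₁ = 3.92 given directly.
P₀ = 3.9200 / (0.1373 − 0.069) = 3.9200 / 0.0683 = 57.3939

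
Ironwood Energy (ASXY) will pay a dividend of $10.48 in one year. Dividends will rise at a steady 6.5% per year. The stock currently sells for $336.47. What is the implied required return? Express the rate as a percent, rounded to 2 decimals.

Rearranging the constant-growth DDM: r = D₁/P₀ + g.
r = 10.4800 / 336.47 + 0.065 = 0.03115 + 0.065 = 0.09615

9.61%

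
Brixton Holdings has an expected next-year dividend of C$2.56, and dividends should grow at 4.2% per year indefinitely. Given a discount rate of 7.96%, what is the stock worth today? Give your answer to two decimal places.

C$68.09

Gordon growth model: P₀ = D₁/(r − g), with D₁ = 2.56 given directly.
P₀ = 2.5600 / (0.0796 − 0.042) = 2.5600 / 0.0376 = 68.0851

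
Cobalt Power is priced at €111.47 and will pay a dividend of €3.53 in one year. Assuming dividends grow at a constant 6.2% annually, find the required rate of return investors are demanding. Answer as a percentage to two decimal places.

9.37%

Rearranging the constant-growth DDM: r = D₁/P₀ + g.
r = 3.5300 / 111.47 + 0.062 = 0.03167 + 0.062 = 0.09367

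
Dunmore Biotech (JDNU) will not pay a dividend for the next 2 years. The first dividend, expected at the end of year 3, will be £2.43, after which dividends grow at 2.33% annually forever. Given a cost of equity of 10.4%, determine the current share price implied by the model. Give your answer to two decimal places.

Deferred-dividend DDM. At t=2 the remaining stream is a growing perpetuity with first payment D_3 = 2.43.
V_2 = D_3/(r−g) = 2.43/(0.104−0.0233) = 30.1115
P₀ = V_2/(1+r)^2 = 30.1115/(1+0.104)^2 = 24.7056

£24.71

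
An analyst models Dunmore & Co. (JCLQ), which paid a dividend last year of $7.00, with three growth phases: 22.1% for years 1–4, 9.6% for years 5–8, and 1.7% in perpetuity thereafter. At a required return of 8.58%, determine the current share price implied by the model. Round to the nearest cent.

Three-stage DDM. Project D₁…D_8; terminal Gordon value at t=8 with g = 0.017; discount at r = 0.0858.
D_1 = 8.5470
D_2 = 10.4359
D_3 = 12.7422
D_4 = 15.5582
D_5 = 17.0518
D_6 = 18.6888
D_7 = 20.4829
D_8 = 22.4493
TV_8 = 22.8309/(0.0858−0.017) = 331.8451
P₀ = Σ Dₜ/(1+r)ᵗ + TV_8/(1+r)^8 = 255.4715

$255.47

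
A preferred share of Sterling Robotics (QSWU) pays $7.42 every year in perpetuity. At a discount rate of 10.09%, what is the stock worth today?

Zero-growth DDM (perpetuity): P₀ = D/r = 7.42 / 0.1009 = 73.5382

$73.54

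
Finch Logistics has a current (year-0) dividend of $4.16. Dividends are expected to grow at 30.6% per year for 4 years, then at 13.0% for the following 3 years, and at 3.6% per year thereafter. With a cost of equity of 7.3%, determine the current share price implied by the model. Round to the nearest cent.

$356.84

Three-stage DDM. Project D₁…D_7; terminal Gordon value at t=7 with g = 0.036; discount at r = 0.073.
D_1 = 5.4330
D_2 = 7.0954
D_3 = 9.2667
D_4 = 12.1022
D_5 = 13.6755
D_6 = 15.4534
D_7 = 17.4623
TV_7 = 18.0909/(0.073−0.036) = 488.9443
P₀ = Σ Dₜ/(1+r)ᵗ + TV_7/(1+r)^7 = 356.8418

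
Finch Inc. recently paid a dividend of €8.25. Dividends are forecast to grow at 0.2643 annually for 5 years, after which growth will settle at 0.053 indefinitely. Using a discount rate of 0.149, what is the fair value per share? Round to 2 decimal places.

€201.43

Two-stage DDM. Project D₁…D_5 at 0.2643, terminal growth 0.053, discount at r = 0.149.
D_1 = 10.4305
D_2 = 13.1872
D_3 = 16.6726
D_4 = 21.0792
D_5 = 26.6505
Terminal value at t=5: TV = D_6/(r−g) = 28.0629/(0.149−0.053) = 292.3222
P₀ = 10.4305/(1+0.149)^1 + 13.1872/(1+0.149)^2 + 16.6726/(1+0.149)^3 + 21.0792/(1+0.149)^4 + 26.6505/(1+0.149)^5 + 292.3222/(1+0.149)^5 = 201.4291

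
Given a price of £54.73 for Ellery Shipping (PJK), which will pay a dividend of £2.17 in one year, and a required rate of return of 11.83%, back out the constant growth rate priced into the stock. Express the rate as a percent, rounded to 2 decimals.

7.87%

From P₀ = D₁/(r − g), the implied growth is g = r − D₁/P₀.
g = 0.1183 − 2.17/54.73 = 0.1183 − 0.03965 = 0.07865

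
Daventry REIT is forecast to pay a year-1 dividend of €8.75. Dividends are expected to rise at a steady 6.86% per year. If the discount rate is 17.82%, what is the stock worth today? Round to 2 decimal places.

€79.84

Gordon growth model: P₀ = D₁/(r − g), with D₁ = 8.75 given directly.
P₀ = 8.7500 / (0.1782 − 0.0686) = 8.7500 / 0.1096 = 79.8358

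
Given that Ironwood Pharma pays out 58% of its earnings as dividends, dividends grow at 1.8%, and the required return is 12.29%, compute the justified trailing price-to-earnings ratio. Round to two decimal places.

Justified trailing P/E = b(1+g)/(r−g) = 0.58×(1+0.018)/(0.1229−0.018) = 5.6286

5.63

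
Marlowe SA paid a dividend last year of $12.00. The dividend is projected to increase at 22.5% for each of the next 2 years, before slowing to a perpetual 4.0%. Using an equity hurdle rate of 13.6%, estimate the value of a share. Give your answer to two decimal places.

$178.06

Two-stage DDM. Project D₁…D_2 at 0.225, terminal growth 0.04, discount at r = 0.136.
D_1 = 14.7000
D_2 = 18.0075
Terminal value at t=2: TV = D_3/(r−g) = 18.7278/(0.136−0.04) = 195.0813
P₀ = 14.7000/(1+0.136)^1 + 18.0075/(1+0.136)^2 + 195.0813/(1+0.136)^2 = 178.0617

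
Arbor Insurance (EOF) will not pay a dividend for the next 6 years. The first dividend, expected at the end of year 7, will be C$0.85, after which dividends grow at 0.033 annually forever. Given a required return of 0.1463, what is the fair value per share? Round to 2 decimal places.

C$3.31

Deferred-dividend DDM. At t=6 the remaining stream is a growing perpetuity with first payment D_7 = 0.85.
V_6 = D_7/(r−g) = 0.85/(0.1463−0.033) = 7.5022
P₀ = V_6/(1+r)^6 = 7.5022/(1+0.1463)^6 = 3.3067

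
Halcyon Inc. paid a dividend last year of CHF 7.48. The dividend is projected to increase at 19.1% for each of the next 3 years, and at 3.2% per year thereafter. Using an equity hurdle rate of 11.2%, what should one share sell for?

Two-stage DDM. Project D₁…D_3 at 0.191, terminal growth 0.032, discount at r = 0.112.
D_1 = 8.9087
D_2 = 10.6102
D_3 = 12.6368
Terminal value at t=3: TV = D_4/(r−g) = 13.0412/(0.112−0.032) = 163.0146
P₀ = 8.9087/(1+0.112)^1 + 10.6102/(1+0.112)^2 + 12.6368/(1+0.112)^3 + 163.0146/(1+0.112)^3 = 144.3350

CHF 144.34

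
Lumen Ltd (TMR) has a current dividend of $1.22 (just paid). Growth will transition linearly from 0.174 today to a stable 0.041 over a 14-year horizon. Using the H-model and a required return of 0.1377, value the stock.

$24.88

H-model: P₀ = D₀[(1+g_L) + H(g_S−g_L)]/(r−g_L), with H = 14/2 = 7.
P₀ = 1.22 × [(1+0.041) + 7×(0.174−0.041)] / (0.1377−0.041)
   = 1.22 × 1.9720 / 0.0967 = 24.8794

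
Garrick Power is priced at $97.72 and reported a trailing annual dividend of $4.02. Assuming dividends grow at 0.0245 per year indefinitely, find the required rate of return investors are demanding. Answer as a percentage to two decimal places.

6.66%

Rearranging the constant-growth DDM: r = D₁/P₀ + g.
D₁ = 4.02 × (1 + 0.0245) = 4.1185.
r = 4.1185 / 97.72 + 0.0245 = 0.04215 + 0.0245 = 0.06665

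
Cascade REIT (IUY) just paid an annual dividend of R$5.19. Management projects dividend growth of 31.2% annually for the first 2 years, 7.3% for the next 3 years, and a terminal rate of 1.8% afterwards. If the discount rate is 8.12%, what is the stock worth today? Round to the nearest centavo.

R$156.84

Three-stage DDM. Project D₁…D_5; terminal Gordon value at t=5 with g = 0.018; discount at r = 0.0812.
D_1 = 6.8093
D_2 = 8.9338
D_3 = 9.5859
D_4 = 10.2857
D_5 = 11.0366
TV_5 = 11.2352/(0.0812−0.018) = 177.7726
P₀ = Σ Dₜ/(1+r)ᵗ + TV_5/(1+r)^5 = 156.8401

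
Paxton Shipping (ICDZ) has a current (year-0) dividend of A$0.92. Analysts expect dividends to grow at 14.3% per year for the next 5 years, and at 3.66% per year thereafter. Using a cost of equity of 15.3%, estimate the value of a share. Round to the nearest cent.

Two-stage DDM. Project D₁…D_5 at 0.143, terminal growth 0.0366, discount at r = 0.153.
D_1 = 1.0516
D_2 = 1.2019
D_3 = 1.3738
D_4 = 1.5703
D_5 = 1.7948
Terminal value at t=5: TV = D_6/(r−g) = 1.8605/(0.153−0.0366) = 15.9837
P₀ = 1.0516/(1+0.153)^1 + 1.2019/(1+0.153)^2 + 1.3738/(1+0.153)^3 + 1.5703/(1+0.153)^4 + 1.7948/(1+0.153)^5 + 15.9837/(1+0.153)^5 = 12.3256

A$12.33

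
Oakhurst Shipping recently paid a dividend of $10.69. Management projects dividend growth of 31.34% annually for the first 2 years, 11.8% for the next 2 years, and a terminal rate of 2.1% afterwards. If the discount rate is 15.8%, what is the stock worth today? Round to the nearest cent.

$147.50

Three-stage DDM. Project D₁…D_4; terminal Gordon value at t=4 with g = 0.021; discount at r = 0.158.
D_1 = 14.0402
D_2 = 18.4405
D_3 = 20.6164
D_4 = 23.0492
TV_4 = 23.5332/(0.158−0.021) = 171.7752
P₀ = Σ Dₜ/(1+r)ᵗ + TV_4/(1+r)^4 = 147.4979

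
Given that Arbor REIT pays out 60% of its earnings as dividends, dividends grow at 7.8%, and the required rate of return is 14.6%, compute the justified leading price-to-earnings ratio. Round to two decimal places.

8.82

Justified leading P/E = b/(r−g) = 0.60/(0.146−0.078) = 8.8235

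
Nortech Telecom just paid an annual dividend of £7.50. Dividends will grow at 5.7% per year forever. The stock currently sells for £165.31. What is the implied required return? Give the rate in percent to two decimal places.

Rearranging the constant-growth DDM: r = D₁/P₀ + g.
D₁ = 7.50 × (1 + 0.057) = 7.9275.
r = 7.9275 / 165.31 + 0.057 = 0.04796 + 0.057 = 0.10496

10.50%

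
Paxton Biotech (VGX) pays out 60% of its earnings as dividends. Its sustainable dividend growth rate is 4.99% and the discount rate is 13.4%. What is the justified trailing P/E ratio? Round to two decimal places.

7.49

Justified trailing P/E = b(1+g)/(r−g) = 0.60×(1+0.0499)/(0.134−0.0499) = 7.4904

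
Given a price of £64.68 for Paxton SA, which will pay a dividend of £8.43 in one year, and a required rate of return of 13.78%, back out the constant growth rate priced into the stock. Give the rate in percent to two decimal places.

From P₀ = D₁/(r − g), the implied growth is g = r − D₁/P₀.
g = 0.1378 − 8.43/64.68 = 0.1378 − 0.13033 = 0.00747

0.75%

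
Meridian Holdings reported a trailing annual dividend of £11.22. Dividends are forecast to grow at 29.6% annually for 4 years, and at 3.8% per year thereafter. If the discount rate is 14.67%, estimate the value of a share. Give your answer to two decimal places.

£236.33

Two-stage DDM. Project D₁…D_4 at 0.296, terminal growth 0.038, discount at r = 0.1467.
D_1 = 14.5411
D_2 = 18.8453
D_3 = 24.4235
D_4 = 31.6529
Terminal value at t=4: TV = D_5/(r−g) = 32.8557/(0.1467−0.038) = 302.2600
P₀ = 14.5411/(1+0.1467)^1 + 18.8453/(1+0.1467)^2 + 24.4235/(1+0.1467)^3 + 31.6529/(1+0.1467)^4 + 302.2600/(1+0.1467)^4 = 236.3336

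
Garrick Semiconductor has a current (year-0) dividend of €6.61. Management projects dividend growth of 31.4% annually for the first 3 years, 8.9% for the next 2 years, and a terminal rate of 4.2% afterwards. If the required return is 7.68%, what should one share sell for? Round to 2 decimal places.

Three-stage DDM. Project D₁…D_5; terminal Gordon value at t=5 with g = 0.042; discount at r = 0.0768.
D_1 = 8.6855
D_2 = 11.4128
D_3 = 14.9964
D_4 = 16.3311
D_5 = 17.7846
TV_5 = 18.5315/(0.0768−0.042) = 532.5149
P₀ = Σ Dₜ/(1+r)ᵗ + TV_5/(1+r)^5 = 422.1900

€422.19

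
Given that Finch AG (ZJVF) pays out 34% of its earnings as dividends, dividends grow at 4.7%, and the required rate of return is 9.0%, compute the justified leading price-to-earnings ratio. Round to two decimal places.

7.91

Justified leading P/E = b/(r−g) = 0.34/(0.09−0.047) = 7.9070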